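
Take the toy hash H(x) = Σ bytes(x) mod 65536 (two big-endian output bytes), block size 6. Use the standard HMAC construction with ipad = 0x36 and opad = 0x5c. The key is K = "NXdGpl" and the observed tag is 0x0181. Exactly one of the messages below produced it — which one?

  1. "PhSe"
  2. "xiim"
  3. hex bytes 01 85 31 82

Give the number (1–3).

1

Key "NXdGpl" = 4e 58 64 47 70 6c is exactly B = 6 bytes: K' = 4e 58 64 47 70 6c.
K' ⊕ ipad = 78 6e 52 71 46 5a; K' ⊕ opad = 12 04 38 1b 2c 30.
m1: inner = H(78 6e 52 71 46 5a 50 68 53 65) = 03 b9; tag = H(12 04 38 1b 2c 30 03 b9) = 0181 ← matches
m2: inner = H(78 6e 52 71 46 5a 78 69 69 6d) = 04 00; tag = H(12 04 38 1b 2c 30 04 00) = 00c9
m3: inner = H(78 6e 52 71 46 5a 01 85 31 82) = 03 82; tag = H(12 04 38 1b 2c 30 03 82) = 014a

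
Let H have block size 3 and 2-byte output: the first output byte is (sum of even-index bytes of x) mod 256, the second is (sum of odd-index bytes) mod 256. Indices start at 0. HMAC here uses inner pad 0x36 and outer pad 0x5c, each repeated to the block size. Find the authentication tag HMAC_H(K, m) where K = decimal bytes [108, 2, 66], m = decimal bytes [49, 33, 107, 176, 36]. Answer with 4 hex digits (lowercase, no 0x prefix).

Key decimal bytes [108, 2, 66] = 6c 02 42 is exactly B = 3 bytes: K' = 6c 02 42.
K' ⊕ ipad = 5a 34 74.  K' ⊕ opad = 30 5e 1e.
Inner input = (K'⊕ipad) ∥ m = 5a 34 74 ∥ 31 21 6b b0 24.
Inner hash: even-index sum = 415 mod 256 = 159; odd-index sum = 244 mod 256 = 244 → 9f f4.
Outer input = (K'⊕opad) ∥ inner = 30 5e 1e ∥ 9f f4.
Outer hash (tag): even-index sum = 322 mod 256 = 66; odd-index sum = 253 mod 256 = 253 → 42 fd.

42fd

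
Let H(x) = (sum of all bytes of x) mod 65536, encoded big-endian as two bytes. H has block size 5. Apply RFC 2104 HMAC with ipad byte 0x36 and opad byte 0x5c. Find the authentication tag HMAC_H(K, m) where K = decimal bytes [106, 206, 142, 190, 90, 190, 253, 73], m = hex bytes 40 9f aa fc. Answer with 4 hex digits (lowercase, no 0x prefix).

025b

Key decimal bytes [106, 206, 142, 190, 90, 190, 253, 73] = 6a ce 8e be 5a be fd 49 is 8 bytes > B = 5, so hash it first: H(key) = 04 e2, then zero-pad to 5 bytes: K' = 04 e2 00 00 00.
K' ⊕ ipad = 32 d4 36 36 36.  K' ⊕ opad = 58 be 5c 5c 5c.
Inner input = (K'⊕ipad) ∥ m = 32 d4 36 36 36 ∥ 40 9f aa fc.
Inner hash: sum = 50+212+54+54+54+64+159+170+252 = 1069 → 04 2d.
Outer input = (K'⊕opad) ∥ inner = 58 be 5c 5c 5c ∥ 04 2d.
Outer hash (tag): sum = 88+190+92+92+92+4+45 = 603 → 02 5b.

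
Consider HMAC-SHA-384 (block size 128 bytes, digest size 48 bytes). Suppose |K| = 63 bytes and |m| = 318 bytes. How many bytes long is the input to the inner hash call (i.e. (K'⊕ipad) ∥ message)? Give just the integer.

446

Key is 63 ≤ 128 bytes, zero-padded: |K'| = 128.
Inner input = (K'⊕ipad) ∥ m → 128 + 318 = 446 bytes.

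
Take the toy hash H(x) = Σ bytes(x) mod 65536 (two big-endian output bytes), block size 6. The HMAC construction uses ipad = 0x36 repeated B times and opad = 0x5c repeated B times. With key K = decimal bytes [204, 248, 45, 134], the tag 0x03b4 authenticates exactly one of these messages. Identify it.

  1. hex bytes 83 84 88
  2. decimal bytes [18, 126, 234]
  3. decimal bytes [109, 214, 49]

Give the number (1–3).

Key decimal bytes [204, 248, 45, 134] = cc f8 2d 86 is 4 bytes ≤ B = 6; zero-pad to 6 bytes: K' = cc f8 2d 86 00 00.
K' ⊕ ipad = fa ce 1b b0 36 36; K' ⊕ opad = 90 a4 71 da 5c 5c.
m1: inner = H(fa ce 1b b0 36 36 83 84 88) = 04 8e; tag = H(90 a4 71 da 5c 5c 04 8e) = 03c9
m2: inner = H(fa ce 1b b0 36 36 12 7e ea) = 04 79; tag = H(90 a4 71 da 5c 5c 04 79) = 03b4 ← matches
m3: inner = H(fa ce 1b b0 36 36 6d d6 31) = 04 73; tag = H(90 a4 71 da 5c 5c 04 73) = 03ae

2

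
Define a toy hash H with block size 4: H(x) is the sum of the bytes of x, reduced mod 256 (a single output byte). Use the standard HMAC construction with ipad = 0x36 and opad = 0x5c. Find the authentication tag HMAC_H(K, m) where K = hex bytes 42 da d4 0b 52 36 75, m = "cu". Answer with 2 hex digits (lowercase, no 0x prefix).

Key hex bytes 42 da d4 0b 52 36 75 is 7 bytes > B = 4, so hash it first: H(key) = f8, then zero-pad to 4 bytes: K' = f8 00 00 00.
K' ⊕ ipad = ce 36 36 36.  K' ⊕ opad = a4 5c 5c 5c.
Inner input = (K'⊕ipad) ∥ m = ce 36 36 36 ∥ 63 75.
Inner hash: sum = 206+54+54+54+99+117 = 584; mod 256 = 72 → 48.
Outer input = (K'⊕opad) ∥ inner = a4 5c 5c 5c ∥ 48.
Outer hash (tag): sum = 164+92+92+92+72 = 512; mod 256 = 0 → 00.

00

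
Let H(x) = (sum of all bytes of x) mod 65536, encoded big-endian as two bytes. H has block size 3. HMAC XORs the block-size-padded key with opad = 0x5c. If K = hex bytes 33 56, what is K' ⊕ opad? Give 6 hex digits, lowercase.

6f0a5c

Key hex bytes 33 56 is 2 bytes ≤ B = 3; zero-pad to 3 bytes: K' = 33 56 00.
XOR each byte with 0x5c: 33⊕5c=6f, 56⊕5c=0a, 00⊕5c=5c.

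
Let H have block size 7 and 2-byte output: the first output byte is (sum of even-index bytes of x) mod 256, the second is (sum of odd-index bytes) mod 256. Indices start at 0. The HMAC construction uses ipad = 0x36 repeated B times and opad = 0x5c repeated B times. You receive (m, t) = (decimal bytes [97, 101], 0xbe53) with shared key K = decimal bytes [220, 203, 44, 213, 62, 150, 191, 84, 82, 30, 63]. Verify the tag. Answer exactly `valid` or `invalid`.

Key decimal bytes [220, 203, 44, 213, 62, 150, 191, 84, 82, 30, 63] = dc cb 2c d5 3e 96 bf 54 52 1e 3f is 11 bytes > B = 7, so hash it first: H(key) = 96 a8, then zero-pad to 7 bytes: K' = 96 a8 00 00 00 00 00.
K' ⊕ ipad = a0 9e 36 36 36 36 36; K' ⊕ opad = ca f4 5c 5c 5c 5c 5c.
Inner hash: even-index sum = 423 mod 256 = 167; odd-index sum = 363 mod 256 = 107 → a7 6b.
Outer hash (recomputed tag): even-index sum = 585 mod 256 = 73; odd-index sum = 595 mod 256 = 83 → 49 53.
Recomputed tag = 4953; claimed = be53 → mismatch.

invalid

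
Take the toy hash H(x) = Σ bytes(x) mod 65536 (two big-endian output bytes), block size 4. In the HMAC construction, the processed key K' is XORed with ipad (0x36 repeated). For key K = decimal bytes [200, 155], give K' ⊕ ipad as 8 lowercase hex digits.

fead3636

Key decimal bytes [200, 155] = c8 9b is 2 bytes ≤ B = 4; zero-pad to 4 bytes: K' = c8 9b 00 00.
XOR each byte with 0x36: c8⊕36=fe, 9b⊕36=ad, 00⊕36=36, 00⊕36=36.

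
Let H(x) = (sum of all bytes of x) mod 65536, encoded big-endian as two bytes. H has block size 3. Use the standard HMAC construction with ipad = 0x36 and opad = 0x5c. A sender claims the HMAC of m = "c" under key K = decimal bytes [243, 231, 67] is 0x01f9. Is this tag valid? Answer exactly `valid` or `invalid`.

valid

Key decimal bytes [243, 231, 67] = f3 e7 43 is exactly B = 3 bytes: K' = f3 e7 43.
K' ⊕ ipad = c5 d1 75; K' ⊕ opad = af bb 1f.
Inner hash: sum = 197+209+117+99 = 622 → 02 6e.
Outer hash (recomputed tag): sum = 175+187+31+2+110 = 505 → 01 f9.
Recomputed tag = 01f9; claimed = 01f9 → match.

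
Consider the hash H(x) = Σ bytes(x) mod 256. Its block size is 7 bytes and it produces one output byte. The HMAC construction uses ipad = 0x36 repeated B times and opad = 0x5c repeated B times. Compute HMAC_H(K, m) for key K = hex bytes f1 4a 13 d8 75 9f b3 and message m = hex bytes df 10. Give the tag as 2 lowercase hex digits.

27

Key hex bytes f1 4a 13 d8 75 9f b3 is exactly B = 7 bytes: K' = f1 4a 13 d8 75 9f b3.
K' ⊕ ipad = c7 7c 25 ee 43 a9 85.  K' ⊕ opad = ad 16 4f 84 29 c3 ef.
Inner input = (K'⊕ipad) ∥ m = c7 7c 25 ee 43 a9 85 ∥ df 10.
Inner hash: sum = 199+124+37+238+67+169+133+223+16 = 1206; mod 256 = 182 → b6.
Outer input = (K'⊕opad) ∥ inner = ad 16 4f 84 29 c3 ef ∥ b6.
Outer hash (tag): sum = 173+22+79+132+41+195+239+182 = 1063; mod 256 = 39 → 27.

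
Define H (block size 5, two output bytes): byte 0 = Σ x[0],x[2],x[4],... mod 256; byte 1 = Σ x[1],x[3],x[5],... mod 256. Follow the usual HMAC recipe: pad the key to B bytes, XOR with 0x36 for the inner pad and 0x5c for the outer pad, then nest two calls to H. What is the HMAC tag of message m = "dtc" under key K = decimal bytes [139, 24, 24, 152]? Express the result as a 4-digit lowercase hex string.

1a9d

Key decimal bytes [139, 24, 24, 152] = 8b 18 18 98 is 4 bytes ≤ B = 5; zero-pad to 5 bytes: K' = 8b 18 18 98 00.
K' ⊕ ipad = bd 2e 2e ae 36.  K' ⊕ opad = d7 44 44 c4 5c.
Inner input = (K'⊕ipad) ∥ m = bd 2e 2e ae 36 ∥ 64 74 63.
Inner hash: even-index sum = 405 mod 256 = 149; odd-index sum = 419 mod 256 = 163 → 95 a3.
Outer input = (K'⊕opad) ∥ inner = d7 44 44 c4 5c ∥ 95 a3.
Outer hash (tag): even-index sum = 538 mod 256 = 26; odd-index sum = 413 mod 256 = 157 → 1a 9d.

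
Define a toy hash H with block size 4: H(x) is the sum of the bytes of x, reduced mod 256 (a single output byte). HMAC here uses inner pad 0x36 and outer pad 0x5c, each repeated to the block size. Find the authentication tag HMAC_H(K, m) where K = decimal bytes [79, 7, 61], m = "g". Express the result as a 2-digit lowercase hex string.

Key decimal bytes [79, 7, 61] = 4f 07 3d is 3 bytes ≤ B = 4; zero-pad to 4 bytes: K' = 4f 07 3d 00.
K' ⊕ ipad = 79 31 0b 36.  K' ⊕ opad = 13 5b 61 5c.
Inner input = (K'⊕ipad) ∥ m = 79 31 0b 36 ∥ 67.
Inner hash: sum = 121+49+11+54+103 = 338; mod 256 = 82 → 52.
Outer input = (K'⊕opad) ∥ inner = 13 5b 61 5c ∥ 52.
Outer hash (tag): sum = 19+91+97+92+82 = 381; mod 256 = 125 → 7d.

7d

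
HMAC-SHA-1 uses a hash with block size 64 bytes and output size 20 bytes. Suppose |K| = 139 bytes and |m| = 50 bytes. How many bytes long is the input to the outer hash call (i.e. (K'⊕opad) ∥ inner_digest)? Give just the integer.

84

Key is 139 > 64 bytes, so it is hashed to 20 bytes then zero-padded to 64: |K'| = 64.
Outer input = (K'⊕opad) ∥ H(inner) → 64 + 20 = 84 bytes.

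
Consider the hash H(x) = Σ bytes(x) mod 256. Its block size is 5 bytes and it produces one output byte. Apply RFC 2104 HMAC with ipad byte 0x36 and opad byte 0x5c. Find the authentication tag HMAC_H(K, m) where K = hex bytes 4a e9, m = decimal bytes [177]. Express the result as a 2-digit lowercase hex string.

8d

Key hex bytes 4a e9 is 2 bytes ≤ B = 5; zero-pad to 5 bytes: K' = 4a e9 00 00 00.
K' ⊕ ipad = 7c df 36 36 36.  K' ⊕ opad = 16 b5 5c 5c 5c.
Inner input = (K'⊕ipad) ∥ m = 7c df 36 36 36 ∥ b1.
Inner hash: sum = 124+223+54+54+54+177 = 686; mod 256 = 174 → ae.
Outer input = (K'⊕opad) ∥ inner = 16 b5 5c 5c 5c ∥ ae.
Outer hash (tag): sum = 22+181+92+92+92+174 = 653; mod 256 = 141 → 8d.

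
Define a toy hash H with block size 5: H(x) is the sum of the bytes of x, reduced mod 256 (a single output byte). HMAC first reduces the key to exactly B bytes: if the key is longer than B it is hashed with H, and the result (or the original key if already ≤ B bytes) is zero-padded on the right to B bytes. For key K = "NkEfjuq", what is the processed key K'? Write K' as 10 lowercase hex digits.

b400000000

|K| = 7 > B = 5, so first hash the key.
H(K): sum = 78+107+69+102+106+117+113 = 692; mod 256 = 180 → b4.
Zero-pad H(K) = b4 to 5 bytes: K' = b4 00 00 00 00.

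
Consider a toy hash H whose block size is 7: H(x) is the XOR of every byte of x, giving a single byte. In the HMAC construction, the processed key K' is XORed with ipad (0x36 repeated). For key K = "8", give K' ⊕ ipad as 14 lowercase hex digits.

0e363636363636

Key "8" = 38 is 1 byte ≤ B = 7; zero-pad to 7 bytes: K' = 38 00 00 00 00 00 00.
XOR each byte with 0x36: 38⊕36=0e, 00⊕36=36, 00⊕36=36, 00⊕36=36, 00⊕36=36, 00⊕36=36, 00⊕36=36.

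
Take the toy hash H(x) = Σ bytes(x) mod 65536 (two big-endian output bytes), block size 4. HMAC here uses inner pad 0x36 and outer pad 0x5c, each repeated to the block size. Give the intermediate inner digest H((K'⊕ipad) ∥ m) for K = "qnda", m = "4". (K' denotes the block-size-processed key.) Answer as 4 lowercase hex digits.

017c

Key "qnda" = 71 6e 64 61 is exactly B = 4 bytes: K' = 71 6e 64 61.
K' ⊕ ipad = 47 58 52 57.
Inner input = 47 58 52 57 ∥ 34.
Inner hash: sum = 71+88+82+87+52 = 380 → 01 7c.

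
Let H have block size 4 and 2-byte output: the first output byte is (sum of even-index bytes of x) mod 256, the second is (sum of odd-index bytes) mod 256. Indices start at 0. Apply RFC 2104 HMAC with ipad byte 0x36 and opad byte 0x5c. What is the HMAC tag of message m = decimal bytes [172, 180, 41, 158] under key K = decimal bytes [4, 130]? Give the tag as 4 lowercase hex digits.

Key decimal bytes [4, 130] = 04 82 is 2 bytes ≤ B = 4; zero-pad to 4 bytes: K' = 04 82 00 00.
K' ⊕ ipad = 32 b4 36 36.  K' ⊕ opad = 58 de 5c 5c.
Inner input = (K'⊕ipad) ∥ m = 32 b4 36 36 ∥ ac b4 29 9e.
Inner hash: even-index sum = 317 mod 256 = 61; odd-index sum = 572 mod 256 = 60 → 3d 3c.
Outer input = (K'⊕opad) ∥ inner = 58 de 5c 5c ∥ 3d 3c.
Outer hash (tag): even-index sum = 241 mod 256 = 241; odd-index sum = 374 mod 256 = 118 → f1 76.

f176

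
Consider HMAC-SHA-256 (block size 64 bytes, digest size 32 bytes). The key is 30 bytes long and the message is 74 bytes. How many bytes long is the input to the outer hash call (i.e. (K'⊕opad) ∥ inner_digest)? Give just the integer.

Key is 30 ≤ 64 bytes, zero-padded: |K'| = 64.
Outer input = (K'⊕opad) ∥ H(inner) → 64 + 32 = 96 bytes.

96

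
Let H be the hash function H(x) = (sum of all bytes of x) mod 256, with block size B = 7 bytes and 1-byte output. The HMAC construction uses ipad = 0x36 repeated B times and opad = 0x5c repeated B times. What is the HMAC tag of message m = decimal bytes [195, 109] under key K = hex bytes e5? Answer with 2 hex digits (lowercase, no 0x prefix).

Key hex bytes e5 is 1 byte ≤ B = 7; zero-pad to 7 bytes: K' = e5 00 00 00 00 00 00.
K' ⊕ ipad = d3 36 36 36 36 36 36.  K' ⊕ opad = b9 5c 5c 5c 5c 5c 5c.
Inner input = (K'⊕ipad) ∥ m = d3 36 36 36 36 36 36 ∥ c3 6d.
Inner hash: sum = 211+54+54+54+54+54+54+195+109 = 839; mod 256 = 71 → 47.
Outer input = (K'⊕opad) ∥ inner = b9 5c 5c 5c 5c 5c 5c ∥ 47.
Outer hash (tag): sum = 185+92+92+92+92+92+92+71 = 808; mod 256 = 40 → 28.

28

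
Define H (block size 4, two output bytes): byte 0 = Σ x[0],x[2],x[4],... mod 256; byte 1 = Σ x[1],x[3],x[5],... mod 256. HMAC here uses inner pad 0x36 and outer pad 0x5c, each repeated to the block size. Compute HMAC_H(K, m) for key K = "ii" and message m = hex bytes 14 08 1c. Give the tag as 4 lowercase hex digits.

Key "ii" = 69 69 is 2 bytes ≤ B = 4; zero-pad to 4 bytes: K' = 69 69 00 00.
K' ⊕ ipad = 5f 5f 36 36.  K' ⊕ opad = 35 35 5c 5c.
Inner input = (K'⊕ipad) ∥ m = 5f 5f 36 36 ∥ 14 08 1c.
Inner hash: even-index sum = 197 mod 256 = 197; odd-index sum = 157 mod 256 = 157 → c5 9d.
Outer input = (K'⊕opad) ∥ inner = 35 35 5c 5c ∥ c5 9d.
Outer hash (tag): even-index sum = 342 mod 256 = 86; odd-index sum = 302 mod 256 = 46 → 56 2e.

562e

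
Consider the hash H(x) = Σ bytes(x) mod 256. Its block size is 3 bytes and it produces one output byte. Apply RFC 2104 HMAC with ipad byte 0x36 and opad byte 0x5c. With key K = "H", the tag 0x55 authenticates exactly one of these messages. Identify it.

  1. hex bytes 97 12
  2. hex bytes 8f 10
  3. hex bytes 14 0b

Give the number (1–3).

2

Key "H" = 48 is 1 byte ≤ B = 3; zero-pad to 3 bytes: K' = 48 00 00.
K' ⊕ ipad = 7e 36 36; K' ⊕ opad = 14 5c 5c.
m1: inner = H(7e 36 36 97 12) = 93; tag = H(14 5c 5c 93) = 5f
m2: inner = H(7e 36 36 8f 10) = 89; tag = H(14 5c 5c 89) = 55 ← matches
m3: inner = H(7e 36 36 14 0b) = 09; tag = H(14 5c 5c 09) = d5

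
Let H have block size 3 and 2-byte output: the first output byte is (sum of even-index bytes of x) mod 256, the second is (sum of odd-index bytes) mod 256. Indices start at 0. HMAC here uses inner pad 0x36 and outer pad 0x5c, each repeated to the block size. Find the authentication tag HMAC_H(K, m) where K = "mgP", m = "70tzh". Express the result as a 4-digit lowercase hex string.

Key "mgP" = 6d 67 50 is exactly B = 3 bytes: K' = 6d 67 50.
K' ⊕ ipad = 5b 51 66.  K' ⊕ opad = 31 3b 0c.
Inner input = (K'⊕ipad) ∥ m = 5b 51 66 ∥ 37 30 74 7a 68.
Inner hash: even-index sum = 363 mod 256 = 107; odd-index sum = 356 mod 256 = 100 → 6b 64.
Outer input = (K'⊕opad) ∥ inner = 31 3b 0c ∥ 6b 64.
Outer hash (tag): even-index sum = 161 mod 256 = 161; odd-index sum = 166 mod 256 = 166 → a1 a6.

a1a6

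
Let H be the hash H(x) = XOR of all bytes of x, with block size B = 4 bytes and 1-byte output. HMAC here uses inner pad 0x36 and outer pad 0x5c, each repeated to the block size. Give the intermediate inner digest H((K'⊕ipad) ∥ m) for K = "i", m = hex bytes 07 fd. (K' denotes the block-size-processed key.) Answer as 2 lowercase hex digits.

93

Key "i" = 69 is 1 byte ≤ B = 4; zero-pad to 4 bytes: K' = 69 00 00 00.
K' ⊕ ipad = 5f 36 36 36.
Inner input = 5f 36 36 36 ∥ 07 fd.
Inner hash: XOR 5f⊕36⊕36⊕36⊕07⊕fd = 93.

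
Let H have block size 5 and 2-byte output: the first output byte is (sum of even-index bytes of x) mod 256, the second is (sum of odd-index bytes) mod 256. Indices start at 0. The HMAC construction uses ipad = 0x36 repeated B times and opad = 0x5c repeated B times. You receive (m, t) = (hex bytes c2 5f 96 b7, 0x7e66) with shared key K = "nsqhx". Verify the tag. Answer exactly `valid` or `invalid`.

Key "nsqhx" = 6e 73 71 68 78 is exactly B = 5 bytes: K' = 6e 73 71 68 78.
K' ⊕ ipad = 58 45 47 5e 4e; K' ⊕ opad = 32 2f 2d 34 24.
Inner hash: even-index sum = 515 mod 256 = 3; odd-index sum = 507 mod 256 = 251 → 03 fb.
Outer hash (recomputed tag): even-index sum = 382 mod 256 = 126; odd-index sum = 102 mod 256 = 102 → 7e 66.
Recomputed tag = 7e66; claimed = 7e66 → match.

valid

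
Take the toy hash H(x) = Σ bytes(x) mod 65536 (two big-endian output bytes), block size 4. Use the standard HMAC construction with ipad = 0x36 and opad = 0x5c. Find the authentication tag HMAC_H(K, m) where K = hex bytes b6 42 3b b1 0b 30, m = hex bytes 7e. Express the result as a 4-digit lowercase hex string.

01a1

Key hex bytes b6 42 3b b1 0b 30 is 6 bytes > B = 4, so hash it first: H(key) = 02 1f, then zero-pad to 4 bytes: K' = 02 1f 00 00.
K' ⊕ ipad = 34 29 36 36.  K' ⊕ opad = 5e 43 5c 5c.
Inner input = (K'⊕ipad) ∥ m = 34 29 36 36 ∥ 7e.
Inner hash: sum = 52+41+54+54+126 = 327 → 01 47.
Outer input = (K'⊕opad) ∥ inner = 5e 43 5c 5c ∥ 01 47.
Outer hash (tag): sum = 94+67+92+92+1+71 = 417 → 01 a1.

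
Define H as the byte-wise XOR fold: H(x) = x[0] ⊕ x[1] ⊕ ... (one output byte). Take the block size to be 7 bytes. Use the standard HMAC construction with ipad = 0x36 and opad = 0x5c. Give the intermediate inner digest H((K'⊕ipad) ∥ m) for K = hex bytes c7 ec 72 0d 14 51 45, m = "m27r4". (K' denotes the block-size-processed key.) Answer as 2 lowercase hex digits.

4c

Key hex bytes c7 ec 72 0d 14 51 45 is exactly B = 7 bytes: K' = c7 ec 72 0d 14 51 45.
K' ⊕ ipad = f1 da 44 3b 22 67 73.
Inner input = f1 da 44 3b 22 67 73 ∥ 6d 32 37 72 34.
Inner hash: XOR f1⊕da⊕44⊕3b⊕22⊕67⊕73⊕6d⊕32⊕37⊕72⊕34 = 4c.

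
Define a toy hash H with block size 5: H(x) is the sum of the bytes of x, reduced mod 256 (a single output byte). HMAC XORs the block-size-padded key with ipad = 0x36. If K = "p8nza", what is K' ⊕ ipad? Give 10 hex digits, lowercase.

460e584c57

Key "p8nza" = 70 38 6e 7a 61 is exactly B = 5 bytes: K' = 70 38 6e 7a 61.
XOR each byte with 0x36: 70⊕36=46, 38⊕36=0e, 6e⊕36=58, 7a⊕36=4c, 61⊕36=57.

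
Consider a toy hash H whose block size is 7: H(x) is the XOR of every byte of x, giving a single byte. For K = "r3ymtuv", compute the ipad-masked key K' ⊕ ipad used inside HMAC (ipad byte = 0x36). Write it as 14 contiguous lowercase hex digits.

Key "r3ymtuv" = 72 33 79 6d 74 75 76 is exactly B = 7 bytes: K' = 72 33 79 6d 74 75 76.
XOR each byte with 0x36: 72⊕36=44, 33⊕36=05, 79⊕36=4f, 6d⊕36=5b, 74⊕36=42, 75⊕36=43, 76⊕36=40.

44054f5b424340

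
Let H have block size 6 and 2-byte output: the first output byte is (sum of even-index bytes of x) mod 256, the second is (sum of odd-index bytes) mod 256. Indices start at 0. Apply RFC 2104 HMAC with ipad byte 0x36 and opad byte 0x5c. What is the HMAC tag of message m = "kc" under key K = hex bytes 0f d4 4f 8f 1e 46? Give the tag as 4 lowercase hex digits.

ede3

Key hex bytes 0f d4 4f 8f 1e 46 is exactly B = 6 bytes: K' = 0f d4 4f 8f 1e 46.
K' ⊕ ipad = 39 e2 79 b9 28 70.  K' ⊕ opad = 53 88 13 d3 42 1a.
Inner input = (K'⊕ipad) ∥ m = 39 e2 79 b9 28 70 ∥ 6b 63.
Inner hash: even-index sum = 325 mod 256 = 69; odd-index sum = 622 mod 256 = 110 → 45 6e.
Outer input = (K'⊕opad) ∥ inner = 53 88 13 d3 42 1a ∥ 45 6e.
Outer hash (tag): even-index sum = 237 mod 256 = 237; odd-index sum = 483 mod 256 = 227 → ed e3.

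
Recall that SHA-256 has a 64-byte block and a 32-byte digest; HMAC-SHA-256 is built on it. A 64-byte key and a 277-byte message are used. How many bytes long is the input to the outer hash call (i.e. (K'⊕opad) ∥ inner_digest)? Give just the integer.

Key is 64 ≤ 64 bytes, zero-padded: |K'| = 64.
Outer input = (K'⊕opad) ∥ H(inner) → 64 + 32 = 96 bytes.

96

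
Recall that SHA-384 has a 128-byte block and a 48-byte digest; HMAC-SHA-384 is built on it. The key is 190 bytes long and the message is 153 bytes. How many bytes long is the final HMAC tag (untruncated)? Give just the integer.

48

The tag is one SHA-384 digest: 48 bytes.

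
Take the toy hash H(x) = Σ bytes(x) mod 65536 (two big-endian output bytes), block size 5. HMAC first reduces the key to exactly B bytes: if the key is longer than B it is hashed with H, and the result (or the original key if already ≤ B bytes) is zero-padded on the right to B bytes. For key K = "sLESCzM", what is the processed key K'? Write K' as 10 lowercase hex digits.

|K| = 7 > B = 5, so first hash the key.
H(K): sum = 115+76+69+83+67+122+77 = 609 → 02 61.
Zero-pad H(K) = 02 61 to 5 bytes: K' = 02 61 00 00 00.

0261000000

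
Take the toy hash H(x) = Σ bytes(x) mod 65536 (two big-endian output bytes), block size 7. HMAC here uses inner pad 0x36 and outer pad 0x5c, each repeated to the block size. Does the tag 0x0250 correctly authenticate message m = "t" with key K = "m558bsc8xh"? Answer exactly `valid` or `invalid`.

Key "m558bsc8xh" = 6d 35 35 38 62 73 63 38 78 68 is 10 bytes > B = 7, so hash it first: H(key) = 03 5f, then zero-pad to 7 bytes: K' = 03 5f 00 00 00 00 00.
K' ⊕ ipad = 35 69 36 36 36 36 36; K' ⊕ opad = 5f 03 5c 5c 5c 5c 5c.
Inner hash: sum = 53+105+54+54+54+54+54+116 = 544 → 02 20.
Outer hash (recomputed tag): sum = 95+3+92+92+92+92+92+2+32 = 592 → 02 50.
Recomputed tag = 0250; claimed = 0250 → match.

valid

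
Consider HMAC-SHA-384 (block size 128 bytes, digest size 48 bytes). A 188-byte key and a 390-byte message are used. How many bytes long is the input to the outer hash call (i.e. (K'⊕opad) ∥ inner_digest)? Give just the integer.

Key is 188 > 128 bytes, so it is hashed to 48 bytes then zero-padded to 128: |K'| = 128.
Outer input = (K'⊕opad) ∥ H(inner) → 128 + 48 = 176 bytes.

176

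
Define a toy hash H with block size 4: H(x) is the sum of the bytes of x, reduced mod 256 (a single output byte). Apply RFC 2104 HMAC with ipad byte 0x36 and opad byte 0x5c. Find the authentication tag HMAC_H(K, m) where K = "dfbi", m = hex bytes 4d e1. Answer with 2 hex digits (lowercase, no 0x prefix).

Key "dfbi" = 64 66 62 69 is exactly B = 4 bytes: K' = 64 66 62 69.
K' ⊕ ipad = 52 50 54 5f.  K' ⊕ opad = 38 3a 3e 35.
Inner input = (K'⊕ipad) ∥ m = 52 50 54 5f ∥ 4d e1.
Inner hash: sum = 82+80+84+95+77+225 = 643; mod 256 = 131 → 83.
Outer input = (K'⊕opad) ∥ inner = 38 3a 3e 35 ∥ 83.
Outer hash (tag): sum = 56+58+62+53+131 = 360; mod 256 = 104 → 68.

68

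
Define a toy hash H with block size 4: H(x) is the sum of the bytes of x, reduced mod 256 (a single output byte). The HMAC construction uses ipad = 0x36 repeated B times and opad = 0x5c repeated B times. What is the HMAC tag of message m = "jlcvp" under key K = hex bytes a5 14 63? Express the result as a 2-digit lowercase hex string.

3b

Key hex bytes a5 14 63 is 3 bytes ≤ B = 4; zero-pad to 4 bytes: K' = a5 14 63 00.
K' ⊕ ipad = 93 22 55 36.  K' ⊕ opad = f9 48 3f 5c.
Inner input = (K'⊕ipad) ∥ m = 93 22 55 36 ∥ 6a 6c 63 76 70.
Inner hash: sum = 147+34+85+54+106+108+99+118+112 = 863; mod 256 = 95 → 5f.
Outer input = (K'⊕opad) ∥ inner = f9 48 3f 5c ∥ 5f.
Outer hash (tag): sum = 249+72+63+92+95 = 571; mod 256 = 59 → 3b.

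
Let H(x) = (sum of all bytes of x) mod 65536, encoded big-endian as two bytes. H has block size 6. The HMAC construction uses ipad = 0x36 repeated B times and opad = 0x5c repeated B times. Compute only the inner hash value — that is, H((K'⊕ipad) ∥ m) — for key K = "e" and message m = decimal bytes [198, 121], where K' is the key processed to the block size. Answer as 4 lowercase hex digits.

Key "e" = 65 is 1 byte ≤ B = 6; zero-pad to 6 bytes: K' = 65 00 00 00 00 00.
K' ⊕ ipad = 53 36 36 36 36 36.
Inner input = 53 36 36 36 36 36 ∥ c6 79.
Inner hash: sum = 83+54+54+54+54+54+198+121 = 672 → 02 a0.

02a0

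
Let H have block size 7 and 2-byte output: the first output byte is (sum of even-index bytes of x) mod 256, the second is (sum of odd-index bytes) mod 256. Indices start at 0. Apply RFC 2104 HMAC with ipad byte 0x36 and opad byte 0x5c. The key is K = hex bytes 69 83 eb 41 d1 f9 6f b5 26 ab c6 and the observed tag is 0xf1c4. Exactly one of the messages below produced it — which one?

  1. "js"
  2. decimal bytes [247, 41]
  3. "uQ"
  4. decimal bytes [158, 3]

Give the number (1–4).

1

Key hex bytes 69 83 eb 41 d1 f9 6f b5 26 ab c6 is 11 bytes > B = 7, so hash it first: H(key) = 80 1d, then zero-pad to 7 bytes: K' = 80 1d 00 00 00 00 00.
K' ⊕ ipad = b6 2b 36 36 36 36 36; K' ⊕ opad = dc 41 5c 5c 5c 5c 5c.
m1: inner = H(b6 2b 36 36 36 36 36 6a 73) = cb 01; tag = H(dc 41 5c 5c 5c 5c 5c cb 01) = f1c4 ← matches
m2: inner = H(b6 2b 36 36 36 36 36 f7 29) = 81 8e; tag = H(dc 41 5c 5c 5c 5c 5c 81 8e) = 7e7a
m3: inner = H(b6 2b 36 36 36 36 36 75 51) = a9 0c; tag = H(dc 41 5c 5c 5c 5c 5c a9 0c) = fca2
m4: inner = H(b6 2b 36 36 36 36 36 9e 03) = 5b 35; tag = H(dc 41 5c 5c 5c 5c 5c 5b 35) = 2554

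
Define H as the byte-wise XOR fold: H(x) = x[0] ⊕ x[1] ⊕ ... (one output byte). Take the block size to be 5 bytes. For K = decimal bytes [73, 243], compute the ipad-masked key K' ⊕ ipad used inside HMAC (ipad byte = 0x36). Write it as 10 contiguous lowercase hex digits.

Key decimal bytes [73, 243] = 49 f3 is 2 bytes ≤ B = 5; zero-pad to 5 bytes: K' = 49 f3 00 00 00.
XOR each byte with 0x36: 49⊕36=7f, f3⊕36=c5, 00⊕36=36, 00⊕36=36, 00⊕36=36.

7fc5363636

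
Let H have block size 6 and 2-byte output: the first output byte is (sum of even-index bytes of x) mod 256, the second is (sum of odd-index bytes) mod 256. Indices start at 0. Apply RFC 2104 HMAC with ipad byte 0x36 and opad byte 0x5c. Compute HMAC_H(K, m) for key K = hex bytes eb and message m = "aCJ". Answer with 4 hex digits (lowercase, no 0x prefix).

63f9

Key hex bytes eb is 1 byte ≤ B = 6; zero-pad to 6 bytes: K' = eb 00 00 00 00 00.
K' ⊕ ipad = dd 36 36 36 36 36.  K' ⊕ opad = b7 5c 5c 5c 5c 5c.
Inner input = (K'⊕ipad) ∥ m = dd 36 36 36 36 36 ∥ 61 43 4a.
Inner hash: even-index sum = 500 mod 256 = 244; odd-index sum = 229 mod 256 = 229 → f4 e5.
Outer input = (K'⊕opad) ∥ inner = b7 5c 5c 5c 5c 5c ∥ f4 e5.
Outer hash (tag): even-index sum = 611 mod 256 = 99; odd-index sum = 505 mod 256 = 249 → 63 f9.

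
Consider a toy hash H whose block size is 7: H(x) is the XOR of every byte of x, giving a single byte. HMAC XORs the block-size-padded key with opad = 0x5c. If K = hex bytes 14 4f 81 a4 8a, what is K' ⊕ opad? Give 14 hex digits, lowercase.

Key hex bytes 14 4f 81 a4 8a is 5 bytes ≤ B = 7; zero-pad to 7 bytes: K' = 14 4f 81 a4 8a 00 00.
XOR each byte with 0x5c: 14⊕5c=48, 4f⊕5c=13, 81⊕5c=dd, a4⊕5c=f8, 8a⊕5c=d6, 00⊕5c=5c, 00⊕5c=5c.

4813ddf8d65c5c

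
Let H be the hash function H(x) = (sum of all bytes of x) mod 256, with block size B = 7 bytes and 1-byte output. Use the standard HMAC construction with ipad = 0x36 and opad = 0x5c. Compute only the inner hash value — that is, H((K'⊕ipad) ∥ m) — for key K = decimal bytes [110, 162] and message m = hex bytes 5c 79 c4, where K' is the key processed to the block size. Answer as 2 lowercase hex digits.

Key decimal bytes [110, 162] = 6e a2 is 2 bytes ≤ B = 7; zero-pad to 7 bytes: K' = 6e a2 00 00 00 00 00.
K' ⊕ ipad = 58 94 36 36 36 36 36.
Inner input = 58 94 36 36 36 36 36 ∥ 5c 79 c4.
Inner hash: sum = 88+148+54+54+54+54+54+92+121+196 = 915; mod 256 = 147 → 93.

93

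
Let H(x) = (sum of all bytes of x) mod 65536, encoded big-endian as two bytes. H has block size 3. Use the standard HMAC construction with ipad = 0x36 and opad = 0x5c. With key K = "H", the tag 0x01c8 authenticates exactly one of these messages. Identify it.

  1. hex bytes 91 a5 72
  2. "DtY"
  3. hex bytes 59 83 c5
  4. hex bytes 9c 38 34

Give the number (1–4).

Key "H" = 48 is 1 byte ≤ B = 3; zero-pad to 3 bytes: K' = 48 00 00.
K' ⊕ ipad = 7e 36 36; K' ⊕ opad = 14 5c 5c.
m1: inner = H(7e 36 36 91 a5 72) = 02 92; tag = H(14 5c 5c 02 92) = 0160
m2: inner = H(7e 36 36 44 74 59) = 01 fb; tag = H(14 5c 5c 01 fb) = 01c8 ← matches
m3: inner = H(7e 36 36 59 83 c5) = 02 8b; tag = H(14 5c 5c 02 8b) = 0159
m4: inner = H(7e 36 36 9c 38 34) = 01 f2; tag = H(14 5c 5c 01 f2) = 01bf

2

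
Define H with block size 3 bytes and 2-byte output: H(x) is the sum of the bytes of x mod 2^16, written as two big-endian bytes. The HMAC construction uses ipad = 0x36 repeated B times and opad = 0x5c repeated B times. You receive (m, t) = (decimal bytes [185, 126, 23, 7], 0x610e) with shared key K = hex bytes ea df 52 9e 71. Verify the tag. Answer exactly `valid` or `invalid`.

invalid

Key hex bytes ea df 52 9e 71 is 5 bytes > B = 3, so hash it first: H(key) = 03 2a, then zero-pad to 3 bytes: K' = 03 2a 00.
K' ⊕ ipad = 35 1c 36; K' ⊕ opad = 5f 76 5c.
Inner hash: sum = 53+28+54+185+126+23+7 = 476 → 01 dc.
Outer hash (recomputed tag): sum = 95+118+92+1+220 = 526 → 02 0e.
Recomputed tag = 020e; claimed = 610e → mismatch.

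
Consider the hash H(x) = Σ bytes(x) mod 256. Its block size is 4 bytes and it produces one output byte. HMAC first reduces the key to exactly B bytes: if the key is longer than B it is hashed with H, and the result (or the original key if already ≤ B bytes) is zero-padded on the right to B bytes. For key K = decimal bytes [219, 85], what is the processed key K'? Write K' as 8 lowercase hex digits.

Key decimal bytes [219, 85] = db 55 is 2 bytes ≤ B = 4; zero-pad to 4 bytes: K' = db 55 00 00.

db550000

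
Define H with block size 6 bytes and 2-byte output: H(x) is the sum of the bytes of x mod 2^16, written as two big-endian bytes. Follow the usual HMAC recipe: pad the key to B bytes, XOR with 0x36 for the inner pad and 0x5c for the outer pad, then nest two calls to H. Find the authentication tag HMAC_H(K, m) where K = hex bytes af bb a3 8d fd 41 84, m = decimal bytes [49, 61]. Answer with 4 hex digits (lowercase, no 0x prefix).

02ab

Key hex bytes af bb a3 8d fd 41 84 is 7 bytes > B = 6, so hash it first: H(key) = 04 5c, then zero-pad to 6 bytes: K' = 04 5c 00 00 00 00.
K' ⊕ ipad = 32 6a 36 36 36 36.  K' ⊕ opad = 58 00 5c 5c 5c 5c.
Inner input = (K'⊕ipad) ∥ m = 32 6a 36 36 36 36 ∥ 31 3d.
Inner hash: sum = 50+106+54+54+54+54+49+61 = 482 → 01 e2.
Outer input = (K'⊕opad) ∥ inner = 58 00 5c 5c 5c 5c ∥ 01 e2.
Outer hash (tag): sum = 88+0+92+92+92+92+1+226 = 683 → 02 ab.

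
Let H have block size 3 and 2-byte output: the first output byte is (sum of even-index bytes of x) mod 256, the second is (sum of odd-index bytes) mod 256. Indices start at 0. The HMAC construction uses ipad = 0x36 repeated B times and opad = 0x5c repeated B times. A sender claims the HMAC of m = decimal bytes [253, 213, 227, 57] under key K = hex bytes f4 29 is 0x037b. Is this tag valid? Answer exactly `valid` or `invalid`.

Key hex bytes f4 29 is 2 bytes ≤ B = 3; zero-pad to 3 bytes: K' = f4 29 00.
K' ⊕ ipad = c2 1f 36; K' ⊕ opad = a8 75 5c.
Inner hash: even-index sum = 518 mod 256 = 6; odd-index sum = 511 mod 256 = 255 → 06 ff.
Outer hash (recomputed tag): even-index sum = 515 mod 256 = 3; odd-index sum = 123 mod 256 = 123 → 03 7b.
Recomputed tag = 037b; claimed = 037b → match.

valid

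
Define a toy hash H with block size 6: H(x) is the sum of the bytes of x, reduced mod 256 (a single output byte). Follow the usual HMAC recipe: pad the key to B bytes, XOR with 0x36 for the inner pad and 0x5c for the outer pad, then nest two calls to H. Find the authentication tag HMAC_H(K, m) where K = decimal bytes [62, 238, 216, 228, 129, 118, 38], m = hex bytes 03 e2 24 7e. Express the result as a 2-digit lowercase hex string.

Key decimal bytes [62, 238, 216, 228, 129, 118, 38] = 3e ee d8 e4 81 76 26 is 7 bytes > B = 6, so hash it first: H(key) = 05, then zero-pad to 6 bytes: K' = 05 00 00 00 00 00.
K' ⊕ ipad = 33 36 36 36 36 36.  K' ⊕ opad = 59 5c 5c 5c 5c 5c.
Inner input = (K'⊕ipad) ∥ m = 33 36 36 36 36 36 ∥ 03 e2 24 7e.
Inner hash: sum = 51+54+54+54+54+54+3+226+36+126 = 712; mod 256 = 200 → c8.
Outer input = (K'⊕opad) ∥ inner = 59 5c 5c 5c 5c 5c ∥ c8.
Outer hash (tag): sum = 89+92+92+92+92+92+200 = 749; mod 256 = 237 → ed.

ed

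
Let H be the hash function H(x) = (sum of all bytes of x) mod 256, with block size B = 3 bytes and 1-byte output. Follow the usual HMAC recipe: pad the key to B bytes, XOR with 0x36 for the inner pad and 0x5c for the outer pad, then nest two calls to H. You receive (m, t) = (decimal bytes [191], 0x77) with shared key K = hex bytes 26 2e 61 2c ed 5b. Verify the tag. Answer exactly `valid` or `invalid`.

Key hex bytes 26 2e 61 2c ed 5b is 6 bytes > B = 3, so hash it first: H(key) = 29, then zero-pad to 3 bytes: K' = 29 00 00.
K' ⊕ ipad = 1f 36 36; K' ⊕ opad = 75 5c 5c.
Inner hash: sum = 31+54+54+191 = 330; mod 256 = 74 → 4a.
Outer hash (recomputed tag): sum = 117+92+92+74 = 375; mod 256 = 119 → 77.
Recomputed tag = 77; claimed = 77 → match.

valid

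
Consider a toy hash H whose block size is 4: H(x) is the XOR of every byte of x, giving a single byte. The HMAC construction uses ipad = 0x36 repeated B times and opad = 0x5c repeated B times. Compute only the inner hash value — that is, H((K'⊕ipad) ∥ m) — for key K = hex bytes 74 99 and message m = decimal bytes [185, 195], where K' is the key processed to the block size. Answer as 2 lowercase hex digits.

Key hex bytes 74 99 is 2 bytes ≤ B = 4; zero-pad to 4 bytes: K' = 74 99 00 00.
K' ⊕ ipad = 42 af 36 36.
Inner input = 42 af 36 36 ∥ b9 c3.
Inner hash: XOR 42⊕af⊕36⊕36⊕b9⊕c3 = 97.

97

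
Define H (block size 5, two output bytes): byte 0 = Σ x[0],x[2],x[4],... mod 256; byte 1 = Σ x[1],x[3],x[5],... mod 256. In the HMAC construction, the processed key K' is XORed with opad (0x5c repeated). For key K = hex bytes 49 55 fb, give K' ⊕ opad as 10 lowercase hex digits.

Key hex bytes 49 55 fb is 3 bytes ≤ B = 5; zero-pad to 5 bytes: K' = 49 55 fb 00 00.
XOR each byte with 0x5c: 49⊕5c=15, 55⊕5c=09, fb⊕5c=a7, 00⊕5c=5c, 00⊕5c=5c.

1509a75c5c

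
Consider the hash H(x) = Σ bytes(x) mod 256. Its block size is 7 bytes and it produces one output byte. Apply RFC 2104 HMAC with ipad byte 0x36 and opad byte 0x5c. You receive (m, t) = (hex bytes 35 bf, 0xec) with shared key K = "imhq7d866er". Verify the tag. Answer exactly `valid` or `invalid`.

valid

Key "imhq7d866er" = 69 6d 68 71 37 64 38 36 36 65 72 is 11 bytes > B = 7, so hash it first: H(key) = c5, then zero-pad to 7 bytes: K' = c5 00 00 00 00 00 00.
K' ⊕ ipad = f3 36 36 36 36 36 36; K' ⊕ opad = 99 5c 5c 5c 5c 5c 5c.
Inner hash: sum = 243+54+54+54+54+54+54+53+191 = 811; mod 256 = 43 → 2b.
Outer hash (recomputed tag): sum = 153+92+92+92+92+92+92+43 = 748; mod 256 = 236 → ec.
Recomputed tag = ec; claimed = ec → match.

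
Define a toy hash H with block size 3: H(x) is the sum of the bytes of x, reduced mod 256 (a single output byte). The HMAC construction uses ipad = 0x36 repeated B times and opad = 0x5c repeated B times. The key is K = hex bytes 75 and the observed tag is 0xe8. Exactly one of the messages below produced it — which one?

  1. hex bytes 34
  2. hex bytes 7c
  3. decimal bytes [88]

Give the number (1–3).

Key hex bytes 75 is 1 byte ≤ B = 3; zero-pad to 3 bytes: K' = 75 00 00.
K' ⊕ ipad = 43 36 36; K' ⊕ opad = 29 5c 5c.
m1: inner = H(43 36 36 34) = e3; tag = H(29 5c 5c e3) = c4
m2: inner = H(43 36 36 7c) = 2b; tag = H(29 5c 5c 2b) = 0c
m3: inner = H(43 36 36 58) = 07; tag = H(29 5c 5c 07) = e8 ← matches

3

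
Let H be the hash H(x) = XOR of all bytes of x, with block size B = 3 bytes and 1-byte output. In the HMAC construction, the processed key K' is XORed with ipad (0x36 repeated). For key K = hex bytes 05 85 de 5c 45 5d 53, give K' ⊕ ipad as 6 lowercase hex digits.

Key hex bytes 05 85 de 5c 45 5d 53 is 7 bytes > B = 3, so hash it first: H(key) = 49, then zero-pad to 3 bytes: K' = 49 00 00.
XOR each byte with 0x36: 49⊕36=7f, 00⊕36=36, 00⊕36=36.

7f3636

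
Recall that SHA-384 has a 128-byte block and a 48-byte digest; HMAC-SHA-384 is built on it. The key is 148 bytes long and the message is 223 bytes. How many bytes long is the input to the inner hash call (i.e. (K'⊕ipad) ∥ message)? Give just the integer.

351

Key is 148 > 128 bytes, so it is hashed to 48 bytes then zero-padded to 128: |K'| = 128.
Inner input = (K'⊕ipad) ∥ m → 128 + 223 = 351 bytes.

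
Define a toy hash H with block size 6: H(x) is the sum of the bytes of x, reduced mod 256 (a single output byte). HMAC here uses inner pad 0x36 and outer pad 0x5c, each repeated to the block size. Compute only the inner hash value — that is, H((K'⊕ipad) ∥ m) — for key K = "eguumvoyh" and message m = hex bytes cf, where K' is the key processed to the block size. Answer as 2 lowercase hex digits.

bc

Key "eguumvoyh" = 65 67 75 75 6d 76 6f 79 68 is 9 bytes > B = 6, so hash it first: H(key) = e9, then zero-pad to 6 bytes: K' = e9 00 00 00 00 00.
K' ⊕ ipad = df 36 36 36 36 36.
Inner input = df 36 36 36 36 36 ∥ cf.
Inner hash: sum = 223+54+54+54+54+54+207 = 700; mod 256 = 188 → bc.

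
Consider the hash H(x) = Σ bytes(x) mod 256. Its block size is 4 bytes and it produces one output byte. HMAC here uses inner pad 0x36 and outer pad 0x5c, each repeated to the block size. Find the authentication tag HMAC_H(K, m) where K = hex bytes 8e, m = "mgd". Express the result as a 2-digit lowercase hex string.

78

Key hex bytes 8e is 1 byte ≤ B = 4; zero-pad to 4 bytes: K' = 8e 00 00 00.
K' ⊕ ipad = b8 36 36 36.  K' ⊕ opad = d2 5c 5c 5c.
Inner input = (K'⊕ipad) ∥ m = b8 36 36 36 ∥ 6d 67 64.
Inner hash: sum = 184+54+54+54+109+103+100 = 658; mod 256 = 146 → 92.
Outer input = (K'⊕opad) ∥ inner = d2 5c 5c 5c ∥ 92.
Outer hash (tag): sum = 210+92+92+92+146 = 632; mod 256 = 120 → 78.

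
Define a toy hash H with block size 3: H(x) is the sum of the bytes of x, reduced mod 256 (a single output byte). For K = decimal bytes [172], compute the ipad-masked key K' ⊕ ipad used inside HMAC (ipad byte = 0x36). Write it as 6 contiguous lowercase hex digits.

Key decimal bytes [172] = ac is 1 byte ≤ B = 3; zero-pad to 3 bytes: K' = ac 00 00.
XOR each byte with 0x36: ac⊕36=9a, 00⊕36=36, 00⊕36=36.

9a3636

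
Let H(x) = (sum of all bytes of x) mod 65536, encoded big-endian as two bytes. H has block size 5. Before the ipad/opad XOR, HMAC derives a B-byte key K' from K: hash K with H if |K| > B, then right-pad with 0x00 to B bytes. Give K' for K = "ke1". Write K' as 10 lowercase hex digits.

6b65310000

Key "ke1" = 6b 65 31 is 3 bytes ≤ B = 5; zero-pad to 5 bytes: K' = 6b 65 31 00 00.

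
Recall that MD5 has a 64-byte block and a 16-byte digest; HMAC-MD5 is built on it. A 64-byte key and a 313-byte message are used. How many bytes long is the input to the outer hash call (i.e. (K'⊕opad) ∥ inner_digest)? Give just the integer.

Key is 64 ≤ 64 bytes, zero-padded: |K'| = 64.
Outer input = (K'⊕opad) ∥ H(inner) → 64 + 16 = 80 bytes.

80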